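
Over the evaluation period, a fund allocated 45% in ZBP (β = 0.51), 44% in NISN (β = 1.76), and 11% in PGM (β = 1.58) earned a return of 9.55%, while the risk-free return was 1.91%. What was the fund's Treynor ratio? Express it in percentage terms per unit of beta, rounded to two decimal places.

6.49%

β_P = 0.45×0.51 + 0.44×1.76 + 0.11×1.58 = 1.1777
Treynor = (R_P − R_f) / β_P = (9.55% − 1.91%) / 1.1777 = 7.64% / 1.1777 = 6.49%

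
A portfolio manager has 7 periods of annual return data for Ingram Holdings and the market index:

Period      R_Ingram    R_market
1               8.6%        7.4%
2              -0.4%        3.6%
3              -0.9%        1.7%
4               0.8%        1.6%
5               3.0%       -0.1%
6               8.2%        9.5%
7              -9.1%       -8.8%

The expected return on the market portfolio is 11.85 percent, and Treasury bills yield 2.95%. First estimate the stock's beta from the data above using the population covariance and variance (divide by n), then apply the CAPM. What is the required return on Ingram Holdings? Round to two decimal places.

Mean R_i = (8.6 − 0.4 − 0.9 + 0.8 + 3.0 + 8.2 − 9.1) / 7 = 1.4571%
Mean R_m = (7.4 + 3.6 + 1.7 + 1.6 − 0.1 + 9.5 − 8.8) / 7 = 2.1286%
Σ(R_i − R̄_i)(R_m − R̄_m) = 197.9186  ⇒  Cov = 197.9186 / 7 = 28.2741
Σ(R_m − R̄_m)² = 209.1543  ⇒  Var(R_m) = 209.1543 / 7 = 29.8792
β = Cov / Var(R_m) = 28.2741 / 29.8792 = 0.9463
MRP = 11.85% − 2.95% = 8.90%
E(R) = R_f + β × MRP = 2.95% + 0.9463 × 8.90% = 11.37%

11.37%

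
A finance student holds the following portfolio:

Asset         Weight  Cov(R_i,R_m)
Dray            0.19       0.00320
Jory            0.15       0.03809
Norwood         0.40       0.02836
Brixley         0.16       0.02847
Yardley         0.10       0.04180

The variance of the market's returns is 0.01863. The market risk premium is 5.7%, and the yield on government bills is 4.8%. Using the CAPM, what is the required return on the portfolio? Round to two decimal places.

12.88%

β_Dray = 0.00320 / 0.01863 = 0.1718
β_Jory = 0.03809 / 0.01863 = 2.0446
β_Norwood = 0.02836 / 0.01863 = 1.5223
β_Brixley = 0.02847 / 0.01863 = 1.5282
β_Yardley = 0.04180 / 0.01863 = 2.2437
β_P = Σ w_i β_i = 0.19×0.1718 + 0.15×2.0446 + 0.40×1.5223 + 0.16×1.5282 + 0.10×2.2437 = 1.4171
E(R_P) = R_f + β_P × MRP = 4.8% + 1.4171 × 5.7% = 12.88%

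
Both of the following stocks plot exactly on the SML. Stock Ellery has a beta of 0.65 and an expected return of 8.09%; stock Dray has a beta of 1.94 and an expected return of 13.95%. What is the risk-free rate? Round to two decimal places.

5.14%

Both satisfy E(R) = R_f + β·MRP, so the slope of the SML is
MRP = (13.95% − 8.09%) / (1.94 − 0.65) = 5.86% / 1.29 = 4.5426%
R_f = E(R_Ellery) − β_Ellery·MRP = 8.09% − 0.65 × 4.5426% = 5.1373%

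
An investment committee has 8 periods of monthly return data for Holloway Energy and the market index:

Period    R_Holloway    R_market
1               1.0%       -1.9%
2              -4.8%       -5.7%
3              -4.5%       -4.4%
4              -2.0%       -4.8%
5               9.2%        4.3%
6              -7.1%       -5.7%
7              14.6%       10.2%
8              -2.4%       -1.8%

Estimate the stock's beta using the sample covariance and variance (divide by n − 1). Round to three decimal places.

Mean R_i = (1.0 − 4.8 − 4.5 − 2.0 + 9.2 − 7.1 + 14.6 − 2.4) / 8 = 0.5000%
Mean R_m = (-1.9 − 5.7 − 4.4 − 4.8 + 4.3 − 5.7 + 10.2 − 1.8) / 8 = -1.2250%
Σ(R_i − R̄_i)(R_m − R̄_m) = 293.0300  ⇒  Cov = 293.0300 / 7 = 41.8614
Σ(R_m − R̄_m)² = 224.7550  ⇒  Var(R_m) = 224.7550 / 7 = 32.1079
β = Cov / Var(R_m) = 41.8614 / 32.1079 = 1.3038

1.304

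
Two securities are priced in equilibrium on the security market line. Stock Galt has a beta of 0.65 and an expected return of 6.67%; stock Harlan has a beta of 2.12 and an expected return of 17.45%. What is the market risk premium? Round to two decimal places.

7.33%

Both satisfy E(R) = R_f + β·MRP, so the slope of the SML is
MRP = (17.45% − 6.67%) / (2.12 − 0.65) = 10.78% / 1.47 = 7.3333%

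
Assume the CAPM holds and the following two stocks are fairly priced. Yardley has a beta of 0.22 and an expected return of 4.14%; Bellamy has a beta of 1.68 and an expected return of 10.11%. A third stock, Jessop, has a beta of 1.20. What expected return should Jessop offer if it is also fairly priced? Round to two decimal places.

MRP (SML slope) = (10.11% − 4.14%) / (1.68 − 0.22) = 5.97% / 1.46 = 4.0890%
R_f (intercept) = 4.14% − 0.22 × 4.0890% = 3.2404%
E(R_Jessop) = R_f + β × MRP = 3.2404% + 1.20 × 4.0890% = 8.15%

8.15%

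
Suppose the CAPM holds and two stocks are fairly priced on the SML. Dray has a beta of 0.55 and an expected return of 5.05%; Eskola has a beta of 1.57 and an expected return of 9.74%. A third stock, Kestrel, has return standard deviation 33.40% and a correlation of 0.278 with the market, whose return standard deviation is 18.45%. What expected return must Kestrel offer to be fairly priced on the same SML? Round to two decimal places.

MRP = (9.74% − 5.05%) / (1.57 − 0.55) = 4.5980%
R_f = 5.05% − 0.55 × 4.5980% = 2.5211%
β_Kestrel = ρ·σ_i/σ_m = 0.278 × 33.40 / 18.45 = 0.5033
E(R_Kestrel) = R_f + β × MRP = 2.5211% + 0.5033 × 4.5980% = 4.84%

4.84%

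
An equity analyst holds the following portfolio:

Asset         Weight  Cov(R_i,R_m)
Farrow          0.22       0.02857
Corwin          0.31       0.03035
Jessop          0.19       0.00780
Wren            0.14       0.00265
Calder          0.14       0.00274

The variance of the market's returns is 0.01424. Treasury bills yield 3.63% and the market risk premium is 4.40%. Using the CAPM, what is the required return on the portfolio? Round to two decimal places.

9.17%

β_Farrow = 0.02857 / 0.01424 = 2.0063
β_Corwin = 0.03035 / 0.01424 = 2.1313
β_Jessop = 0.00780 / 0.01424 = 0.5478
β_Wren = 0.00265 / 0.01424 = 0.1861
β_Calder = 0.00274 / 0.01424 = 0.1924
β_P = Σ w_i β_i = 0.22×2.0063 + 0.31×2.1313 + 0.19×0.5478 + 0.14×0.1861 + 0.14×0.1924 = 1.2592
E(R_P) = R_f + β_P × MRP = 3.63% + 1.2592 × 4.40% = 9.17%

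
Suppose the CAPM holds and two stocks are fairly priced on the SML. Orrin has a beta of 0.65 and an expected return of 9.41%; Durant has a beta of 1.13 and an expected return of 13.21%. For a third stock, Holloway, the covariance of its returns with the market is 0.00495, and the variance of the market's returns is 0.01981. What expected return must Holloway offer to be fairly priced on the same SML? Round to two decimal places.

MRP = (13.21% − 9.41%) / (1.13 − 0.65) = 7.9167%
R_f = 9.41% − 0.65 × 7.9167% = 4.2641%
β_Holloway = Cov / Var(R_m) = 0.00495 / 0.01981 = 0.2499
E(R_Holloway) = R_f + β × MRP = 4.2641% + 0.2499 × 7.9167% = 6.24%

6.24%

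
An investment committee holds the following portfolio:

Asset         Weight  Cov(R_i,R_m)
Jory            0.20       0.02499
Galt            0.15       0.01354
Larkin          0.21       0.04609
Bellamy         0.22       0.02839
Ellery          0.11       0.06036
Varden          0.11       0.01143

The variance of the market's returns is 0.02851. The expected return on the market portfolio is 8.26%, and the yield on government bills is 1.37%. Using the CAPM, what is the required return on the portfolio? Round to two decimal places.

8.83%

β_Jory = 0.02499 / 0.02851 = 0.8765
β_Galt = 0.01354 / 0.02851 = 0.4749
β_Larkin = 0.04609 / 0.02851 = 1.6166
β_Bellamy = 0.02839 / 0.02851 = 0.9958
β_Ellery = 0.06036 / 0.02851 = 2.1172
β_Varden = 0.01143 / 0.02851 = 0.4009
β_P = Σ w_i β_i = 0.20×0.8765 + 0.15×0.4749 + 0.21×1.6166 + 0.22×0.9958 + 0.11×2.1172 + 0.11×0.4009 = 1.0821
MRP = 8.26% − 1.37% = 6.89%
E(R_P) = R_f + β_P × MRP = 1.37% + 1.0821 × 6.89% = 8.83%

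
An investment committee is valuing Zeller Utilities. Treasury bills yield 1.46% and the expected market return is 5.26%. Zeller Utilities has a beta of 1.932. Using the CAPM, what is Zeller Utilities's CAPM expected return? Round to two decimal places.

Market risk premium = E(R_m) − R_f = 5.26% − 1.46% = 3.80%
E(R) = R_f + β × MRP = 1.46% + 1.932 × 3.80% = 8.80%

8.80%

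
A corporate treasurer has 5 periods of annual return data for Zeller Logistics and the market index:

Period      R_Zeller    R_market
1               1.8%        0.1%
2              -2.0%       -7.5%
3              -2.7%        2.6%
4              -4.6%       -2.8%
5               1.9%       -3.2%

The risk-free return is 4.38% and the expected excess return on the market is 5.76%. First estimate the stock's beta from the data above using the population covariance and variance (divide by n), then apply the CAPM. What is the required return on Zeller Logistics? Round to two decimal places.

Mean R_i = (1.8 − 2.0 − 2.7 − 4.6 + 1.9) / 5 = -1.1200%
Mean R_m = (0.1 − 7.5 + 2.6 − 2.8 − 3.2) / 5 = -2.1600%
Σ(R_i − R̄_i)(R_m − R̄_m) = 2.8640  ⇒  Cov = 2.8640 / 5 = 0.5728
Σ(R_m − R̄_m)² = 57.7720  ⇒  Var(R_m) = 57.7720 / 5 = 11.5544
β = Cov / Var(R_m) = 0.5728 / 11.5544 = 0.0496
E(R) = R_f + β × MRP = 4.38% + 0.0496 × 5.76% = 4.67%

4.67%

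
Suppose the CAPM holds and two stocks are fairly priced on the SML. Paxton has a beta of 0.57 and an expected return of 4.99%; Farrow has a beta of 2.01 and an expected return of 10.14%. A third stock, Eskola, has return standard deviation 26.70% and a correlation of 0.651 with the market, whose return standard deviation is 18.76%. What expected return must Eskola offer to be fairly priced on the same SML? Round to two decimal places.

MRP = (10.14% − 4.99%) / (2.01 − 0.57) = 3.5764%
R_f = 4.99% − 0.57 × 3.5764% = 2.9515%
β_Eskola = ρ·σ_i/σ_m = 0.651 × 26.70 / 18.76 = 0.9265
E(R_Eskola) = R_f + β × MRP = 2.9515% + 0.9265 × 3.5764% = 6.27%

6.27%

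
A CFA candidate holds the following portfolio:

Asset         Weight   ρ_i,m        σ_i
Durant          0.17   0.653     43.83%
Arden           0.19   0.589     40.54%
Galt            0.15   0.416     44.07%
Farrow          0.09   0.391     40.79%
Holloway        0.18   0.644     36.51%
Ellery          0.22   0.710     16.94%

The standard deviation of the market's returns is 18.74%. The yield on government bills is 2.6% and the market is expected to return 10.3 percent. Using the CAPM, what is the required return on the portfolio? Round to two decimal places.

β_Durant = 0.653 × 43.83% / 18.74% = 1.5273
β_Arden = 0.589 × 40.54% / 18.74% = 1.2742
β_Galt = 0.416 × 44.07% / 18.74% = 0.9783
β_Farrow = 0.391 × 40.79% / 18.74% = 0.8511
β_Holloway = 0.644 × 36.51% / 18.74% = 1.2547
β_Ellery = 0.710 × 16.94% / 18.74% = 0.6418
β_P = Σ w_i β_i = 0.17×1.5273 + 0.19×1.2742 + 0.15×0.9783 + 0.09×0.8511 + 0.18×1.2547 + 0.22×0.6418 = 1.0921
MRP = 10.3% − 2.6% = 7.70%
E(R_P) = R_f + β_P × MRP = 2.6% + 1.0921 × 7.7% = 11.01%

11.01%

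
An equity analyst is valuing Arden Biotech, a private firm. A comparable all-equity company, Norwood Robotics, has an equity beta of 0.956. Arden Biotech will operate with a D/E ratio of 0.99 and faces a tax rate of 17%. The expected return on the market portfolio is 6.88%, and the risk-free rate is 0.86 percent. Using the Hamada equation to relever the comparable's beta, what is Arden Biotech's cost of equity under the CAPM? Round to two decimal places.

β_L = β_U × [1 + (1 − t)(D/E)] = 0.956 × [1 + (1 − 0.17) × 0.99]
    = 0.956 × [1 + 0.83 × 0.99] = 0.956 × 1.8217 = 1.7415
MRP = 6.88% − 0.86% = 6.02%
E(R) = R_f + β_L × MRP = 0.86% + 1.7415 × 6.02% = 11.34%

11.34%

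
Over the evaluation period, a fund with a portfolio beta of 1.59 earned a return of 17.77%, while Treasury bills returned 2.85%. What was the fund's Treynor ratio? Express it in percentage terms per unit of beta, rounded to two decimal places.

Treynor = (R_P − R_f) / β_P = (17.77% − 2.85%) / 1.5900 = 14.92% / 1.5900 = 9.38%

9.38%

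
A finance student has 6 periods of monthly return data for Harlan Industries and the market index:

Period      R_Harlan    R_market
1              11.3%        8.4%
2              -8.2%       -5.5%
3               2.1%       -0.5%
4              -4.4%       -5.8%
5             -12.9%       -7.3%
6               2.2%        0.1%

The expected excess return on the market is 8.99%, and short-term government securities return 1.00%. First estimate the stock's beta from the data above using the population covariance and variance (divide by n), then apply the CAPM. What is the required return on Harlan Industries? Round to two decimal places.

Mean R_i = (11.3 − 8.2 + 2.1 − 4.4 − 12.9 + 2.2) / 6 = -1.6500%
Mean R_m = (8.4 − 5.5 − 0.5 − 5.8 − 7.3 + 0.1) / 6 = -1.7667%
Σ(R_i − R̄_i)(R_m − R̄_m) = 241.3900  ⇒  Cov = 241.3900 / 6 = 40.2317
Σ(R_m − R̄_m)² = 169.2733  ⇒  Var(R_m) = 169.2733 / 6 = 28.2122
β = Cov / Var(R_m) = 40.2317 / 28.2122 = 1.4260
E(R) = R_f + β × MRP = 1.00% + 1.4260 × 8.99% = 13.82%

13.82%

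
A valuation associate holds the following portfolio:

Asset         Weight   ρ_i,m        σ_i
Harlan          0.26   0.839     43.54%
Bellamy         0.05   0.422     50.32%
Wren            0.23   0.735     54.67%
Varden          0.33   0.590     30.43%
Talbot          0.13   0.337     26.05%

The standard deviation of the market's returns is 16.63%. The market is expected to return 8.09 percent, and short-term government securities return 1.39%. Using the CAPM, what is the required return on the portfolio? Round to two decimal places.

12.21%

β_Harlan = 0.839 × 43.54% / 16.63% = 2.1966
β_Bellamy = 0.422 × 50.32% / 16.63% = 1.2769
β_Wren = 0.735 × 54.67% / 16.63% = 2.4163
β_Varden = 0.590 × 30.43% / 16.63% = 1.0796
β_Talbot = 0.337 × 26.05% / 16.63% = 0.5279
β_P = Σ w_i β_i = 0.26×2.1966 + 0.05×1.2769 + 0.23×2.4163 + 0.33×1.0796 + 0.13×0.5279 = 1.6156
MRP = 8.09% − 1.39% = 6.70%
E(R_P) = R_f + β_P × MRP = 1.39% + 1.6156 × 6.70% = 12.21%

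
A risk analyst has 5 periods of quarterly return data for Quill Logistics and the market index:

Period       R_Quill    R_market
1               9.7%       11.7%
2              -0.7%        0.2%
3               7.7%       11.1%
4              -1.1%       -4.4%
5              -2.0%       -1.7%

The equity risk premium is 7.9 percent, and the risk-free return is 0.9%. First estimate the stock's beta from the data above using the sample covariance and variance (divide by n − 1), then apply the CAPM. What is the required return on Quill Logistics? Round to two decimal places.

Mean R_i = (9.7 − 0.7 + 7.7 − 1.1 − 2.0) / 5 = 2.7200%
Mean R_m = (11.7 + 0.2 + 11.1 − 4.4 − 1.7) / 5 = 3.3800%
Σ(R_i − R̄_i)(R_m − R̄_m) = 161.0920  ⇒  Cov = 161.0920 / 4 = 40.2730
Σ(R_m − R̄_m)² = 225.2680  ⇒  Var(R_m) = 225.2680 / 4 = 56.3170
β = Cov / Var(R_m) = 40.2730 / 56.3170 = 0.7151
E(R) = R_f + β × MRP = 0.9% + 0.7151 × 7.9% = 6.55%

6.55%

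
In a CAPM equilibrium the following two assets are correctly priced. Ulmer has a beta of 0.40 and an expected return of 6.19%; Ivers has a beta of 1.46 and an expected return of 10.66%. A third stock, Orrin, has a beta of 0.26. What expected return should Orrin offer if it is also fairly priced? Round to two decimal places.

MRP (SML slope) = (10.66% − 6.19%) / (1.46 − 0.40) = 4.47% / 1.06 = 4.2170%
R_f (intercept) = 6.19% − 0.40 × 4.2170% = 4.5032%
E(R_Orrin) = R_f + β × MRP = 4.5032% + 0.26 × 4.2170% = 5.60%

5.60%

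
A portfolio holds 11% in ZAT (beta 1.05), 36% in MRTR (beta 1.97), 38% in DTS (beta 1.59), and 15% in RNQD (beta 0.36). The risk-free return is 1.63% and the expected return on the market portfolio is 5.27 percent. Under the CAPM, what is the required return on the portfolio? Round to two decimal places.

β_P = Σ w_i β_i = 0.11×1.05 + 0.36×1.97 + 0.38×1.59 + 0.15×0.36 = 1.4829
MRP = 5.27% − 1.63% = 3.64%
E(R_P) = R_f + β_P × MRP = 1.63% + 1.4829 × 3.64% = 7.03%

7.03%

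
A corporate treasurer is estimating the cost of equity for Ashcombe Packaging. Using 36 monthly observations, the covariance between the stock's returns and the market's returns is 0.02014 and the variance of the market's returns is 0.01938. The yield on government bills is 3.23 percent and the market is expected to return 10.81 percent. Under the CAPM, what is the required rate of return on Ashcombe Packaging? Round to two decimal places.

11.11%

β = Cov(R_i, R_m) / Var(R_m) = 0.02014 / 0.01938 = 1.0392
MRP = 10.81% − 3.23% = 7.58%
E(R) = R_f + β × MRP = 3.23% + 1.0392 × 7.58% = 11.11%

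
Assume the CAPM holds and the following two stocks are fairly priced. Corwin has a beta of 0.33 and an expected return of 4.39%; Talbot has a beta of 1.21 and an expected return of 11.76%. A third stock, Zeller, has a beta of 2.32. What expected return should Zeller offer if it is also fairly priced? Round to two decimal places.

MRP (SML slope) = (11.76% − 4.39%) / (1.21 − 0.33) = 7.37% / 0.88 = 8.3750%
R_f (intercept) = 4.39% − 0.33 × 8.3750% = 1.6263%
E(R_Zeller) = R_f + β × MRP = 1.6263% + 2.32 × 8.3750% = 21.06%

21.06%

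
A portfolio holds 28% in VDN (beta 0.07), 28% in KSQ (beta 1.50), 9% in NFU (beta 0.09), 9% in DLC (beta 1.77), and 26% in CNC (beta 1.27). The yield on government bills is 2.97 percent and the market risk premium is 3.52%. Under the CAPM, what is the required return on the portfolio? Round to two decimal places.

6.27%

β_P = Σ w_i β_i = 0.28×0.07 + 0.28×1.50 + 0.09×0.09 + 0.09×1.77 + 0.26×1.27 = 0.9372
E(R_P) = R_f + β_P × MRP = 2.97% + 0.9372 × 3.52% = 6.27%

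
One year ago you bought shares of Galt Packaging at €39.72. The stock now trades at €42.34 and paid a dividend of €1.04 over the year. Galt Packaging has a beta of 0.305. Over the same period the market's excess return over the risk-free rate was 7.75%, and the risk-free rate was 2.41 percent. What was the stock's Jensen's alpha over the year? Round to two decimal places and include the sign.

Realised HPR = (P1 + D1 − P0) / P0 = (42.34 + 1.04 − 39.72) / 39.72 = 3.66 / 39.72 = 9.2145%
CAPM required = R_f + β·MRP = 2.41% + 0.305 × 7.75% = 4.77375%
α = realised − required = 9.2145% − 4.77375% = +4.44%

+4.44%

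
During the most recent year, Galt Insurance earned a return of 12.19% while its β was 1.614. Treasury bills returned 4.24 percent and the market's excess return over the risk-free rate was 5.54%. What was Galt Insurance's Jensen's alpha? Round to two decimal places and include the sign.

-0.99%

CAPM benchmark = R_f + β(R_m − R_f) = 4.24% + 1.614 × 5.54% = 13.18156%
α = actual − benchmark = 12.19% − 13.18156% = -0.99%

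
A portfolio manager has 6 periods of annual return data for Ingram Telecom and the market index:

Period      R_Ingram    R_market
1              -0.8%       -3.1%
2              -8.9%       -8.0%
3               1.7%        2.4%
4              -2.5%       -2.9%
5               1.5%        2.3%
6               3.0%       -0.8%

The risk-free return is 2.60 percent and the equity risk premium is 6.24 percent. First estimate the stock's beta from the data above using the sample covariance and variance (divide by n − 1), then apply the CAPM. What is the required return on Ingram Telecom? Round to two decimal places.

Mean R_i = (-0.8 − 8.9 + 1.7 − 2.5 + 1.5 + 3.0) / 6 = -1.0000%
Mean R_m = (-3.1 − 8.0 + 2.4 − 2.9 + 2.3 − 0.8) / 6 = -1.6833%
Σ(R_i − R̄_i)(R_m − R̄_m) = 75.9600  ⇒  Cov = 75.9600 / 5 = 15.1920
Σ(R_m − R̄_m)² = 76.7083  ⇒  Var(R_m) = 76.7083 / 5 = 15.3417
β = Cov / Var(R_m) = 15.1920 / 15.3417 = 0.9902
E(R) = R_f + β × MRP = 2.60% + 0.9902 × 6.24% = 8.78%

8.78%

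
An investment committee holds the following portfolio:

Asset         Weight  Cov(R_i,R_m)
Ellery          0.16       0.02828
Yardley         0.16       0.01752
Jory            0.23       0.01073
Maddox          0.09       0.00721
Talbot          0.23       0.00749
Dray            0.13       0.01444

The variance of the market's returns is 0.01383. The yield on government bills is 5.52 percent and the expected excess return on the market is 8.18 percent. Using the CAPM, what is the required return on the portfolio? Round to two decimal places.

13.83%

β_Ellery = 0.02828 / 0.01383 = 2.0448
β_Yardley = 0.01752 / 0.01383 = 1.2668
β_Jory = 0.01073 / 0.01383 = 0.7758
β_Maddox = 0.00721 / 0.01383 = 0.5213
β_Talbot = 0.00749 / 0.01383 = 0.5416
β_Dray = 0.01444 / 0.01383 = 1.0441
β_P = Σ w_i β_i = 0.16×2.0448 + 0.16×1.2668 + 0.23×0.7758 + 0.09×0.5213 + 0.23×0.5416 + 0.13×1.0441 = 1.0155
E(R_P) = R_f + β_P × MRP = 5.52% + 1.0155 × 8.18% = 13.83%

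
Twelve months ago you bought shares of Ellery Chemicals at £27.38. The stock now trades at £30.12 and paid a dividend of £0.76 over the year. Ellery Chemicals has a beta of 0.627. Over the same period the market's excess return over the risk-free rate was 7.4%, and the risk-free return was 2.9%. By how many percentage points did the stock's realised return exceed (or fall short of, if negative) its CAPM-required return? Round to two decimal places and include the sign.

Realised HPR = (P1 + D1 − P0) / P0 = (30.12 + 0.76 − 27.38) / 27.38 = 3.50 / 27.38 = 12.7831%
CAPM required = R_f + β·MRP = 2.9% + 0.627 × 7.4% = 7.5398%
α = realised − required = 12.7831% − 7.5398% = +5.24%

+5.24%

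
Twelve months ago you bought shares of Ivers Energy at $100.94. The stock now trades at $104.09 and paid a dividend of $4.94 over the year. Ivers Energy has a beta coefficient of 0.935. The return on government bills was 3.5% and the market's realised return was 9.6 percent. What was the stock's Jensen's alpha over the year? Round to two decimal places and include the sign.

Realised HPR = (P1 + D1 − P0) / P0 = (104.09 + 4.94 − 100.94) / 100.94 = 8.09 / 100.94 = 8.0147%
MRP = 9.6% − 3.5% = 6.10%
CAPM required = R_f + β·MRP = 3.5% + 0.935 × 6.1% = 9.2035%
α = realised − required = 8.0147% − 9.2035% = -1.19%

-1.19%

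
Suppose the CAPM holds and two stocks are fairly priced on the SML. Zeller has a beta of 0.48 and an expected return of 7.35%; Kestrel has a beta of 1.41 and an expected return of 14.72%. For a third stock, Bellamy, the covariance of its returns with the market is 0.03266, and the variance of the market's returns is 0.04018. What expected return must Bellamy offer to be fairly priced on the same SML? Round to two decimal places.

9.99%

MRP = (14.72% − 7.35%) / (1.41 − 0.48) = 7.9247%
R_f = 7.35% − 0.48 × 7.9247% = 3.5461%
β_Bellamy = Cov / Var(R_m) = 0.03266 / 0.04018 = 0.8128
E(R_Bellamy) = R_f + β × MRP = 3.5461% + 0.8128 × 7.9247% = 9.99%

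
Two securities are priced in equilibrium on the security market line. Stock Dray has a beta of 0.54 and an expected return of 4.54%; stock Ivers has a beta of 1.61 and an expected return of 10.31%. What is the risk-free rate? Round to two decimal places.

1.63%

Both satisfy E(R) = R_f + β·MRP, so the slope of the SML is
MRP = (10.31% − 4.54%) / (1.61 − 0.54) = 5.77% / 1.07 = 5.3925%
R_f = E(R_Dray) − β_Dray·MRP = 4.54% − 0.54 × 5.3925% = 1.6281%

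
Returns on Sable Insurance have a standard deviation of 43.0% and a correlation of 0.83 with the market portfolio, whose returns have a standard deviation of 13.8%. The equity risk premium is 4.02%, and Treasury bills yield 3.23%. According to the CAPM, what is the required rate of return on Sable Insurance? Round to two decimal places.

13.63%

β = ρ × σ_i / σ_m = 0.83 × 43.0% / 13.8% = 2.5862
E(R) = 3.23% + 2.5862 × 4.02% = 13.63%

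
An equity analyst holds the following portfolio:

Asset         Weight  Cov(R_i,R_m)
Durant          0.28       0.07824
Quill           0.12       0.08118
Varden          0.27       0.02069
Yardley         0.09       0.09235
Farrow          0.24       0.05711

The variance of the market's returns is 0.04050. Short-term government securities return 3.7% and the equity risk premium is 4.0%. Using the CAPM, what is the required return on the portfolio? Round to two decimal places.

9.55%

β_Durant = 0.07824 / 0.04050 = 1.9319
β_Quill = 0.08118 / 0.04050 = 2.0044
β_Varden = 0.02069 / 0.04050 = 0.5109
β_Yardley = 0.09235 / 0.04050 = 2.2802
β_Farrow = 0.05711 / 0.04050 = 1.4101
β_P = Σ w_i β_i = 0.28×1.9319 + 0.12×2.0044 + 0.27×0.5109 + 0.09×2.2802 + 0.24×1.4101 = 1.4630
E(R_P) = R_f + β_P × MRP = 3.7% + 1.4630 × 4.0% = 9.55%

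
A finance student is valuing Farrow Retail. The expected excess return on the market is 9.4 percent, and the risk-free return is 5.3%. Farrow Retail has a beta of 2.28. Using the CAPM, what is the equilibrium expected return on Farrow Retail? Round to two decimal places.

E(R) = R_f + β × MRP = 5.3% + 2.28 × 9.4% = 26.73%

26.73%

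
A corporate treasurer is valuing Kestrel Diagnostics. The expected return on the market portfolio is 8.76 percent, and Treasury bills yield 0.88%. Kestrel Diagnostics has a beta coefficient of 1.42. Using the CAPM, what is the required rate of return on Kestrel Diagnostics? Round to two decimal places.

Market risk premium = E(R_m) − R_f = 8.76% − 0.88% = 7.88%
E(R) = R_f + β × MRP = 0.88% + 1.42 × 7.88% = 12.07%

12.07%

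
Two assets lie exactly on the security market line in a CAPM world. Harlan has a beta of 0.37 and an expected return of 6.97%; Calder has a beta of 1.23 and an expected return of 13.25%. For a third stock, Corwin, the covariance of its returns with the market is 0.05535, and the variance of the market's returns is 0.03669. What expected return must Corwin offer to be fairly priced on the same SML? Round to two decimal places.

15.28%

MRP = (13.25% − 6.97%) / (1.23 − 0.37) = 7.3023%
R_f = 6.97% − 0.37 × 7.3023% = 4.2681%
β_Corwin = Cov / Var(R_m) = 0.05535 / 0.03669 = 1.5086
E(R_Corwin) = R_f + β × MRP = 4.2681% + 1.5086 × 7.3023% = 15.28%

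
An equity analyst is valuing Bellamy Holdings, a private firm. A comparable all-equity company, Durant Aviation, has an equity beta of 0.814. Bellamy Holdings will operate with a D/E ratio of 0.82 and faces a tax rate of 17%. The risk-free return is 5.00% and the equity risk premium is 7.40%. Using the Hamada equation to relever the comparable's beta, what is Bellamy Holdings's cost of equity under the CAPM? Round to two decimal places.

β_L = β_U × [1 + (1 − t)(D/E)] = 0.814 × [1 + (1 − 0.17) × 0.82]
    = 0.814 × [1 + 0.83 × 0.82] = 0.814 × 1.6806 = 1.3680
E(R) = R_f + β_L × MRP = 5.00% + 1.3680 × 7.40% = 15.12%

15.12%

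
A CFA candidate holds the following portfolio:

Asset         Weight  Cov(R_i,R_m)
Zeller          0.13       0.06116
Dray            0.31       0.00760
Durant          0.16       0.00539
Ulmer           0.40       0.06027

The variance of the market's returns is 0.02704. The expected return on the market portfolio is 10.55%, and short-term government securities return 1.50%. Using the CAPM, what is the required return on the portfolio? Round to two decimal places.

13.31%

β_Zeller = 0.06116 / 0.02704 = 2.2618
β_Dray = 0.00760 / 0.02704 = 0.2811
β_Durant = 0.00539 / 0.02704 = 0.1993
β_Ulmer = 0.06027 / 0.02704 = 2.2289
β_P = Σ w_i β_i = 0.13×2.2618 + 0.31×0.2811 + 0.16×0.1993 + 0.40×2.2289 = 1.3046
MRP = 10.55% − 1.50% = 9.05%
E(R_P) = R_f + β_P × MRP = 1.50% + 1.3046 × 9.05% = 13.31%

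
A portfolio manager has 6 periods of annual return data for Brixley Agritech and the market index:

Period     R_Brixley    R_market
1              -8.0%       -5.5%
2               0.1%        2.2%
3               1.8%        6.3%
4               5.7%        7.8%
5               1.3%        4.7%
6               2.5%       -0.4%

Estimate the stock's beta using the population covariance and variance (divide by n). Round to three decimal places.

Mean R_i = (-8.0 + 0.1 + 1.8 + 5.7 + 1.3 + 2.5) / 6 = 0.5667%
Mean R_m = (-5.5 + 2.2 + 6.3 + 7.8 + 4.7 − 0.4) / 6 = 2.5167%
Σ(R_i − R̄_i)(R_m − R̄_m) = 96.5733  ⇒  Cov = 96.5733 / 6 = 16.0956
Σ(R_m − R̄_m)² = 119.8683  ⇒  Var(R_m) = 119.8683 / 6 = 19.9781
β = Cov / Var(R_m) = 16.0956 / 19.9781 = 0.8057

0.806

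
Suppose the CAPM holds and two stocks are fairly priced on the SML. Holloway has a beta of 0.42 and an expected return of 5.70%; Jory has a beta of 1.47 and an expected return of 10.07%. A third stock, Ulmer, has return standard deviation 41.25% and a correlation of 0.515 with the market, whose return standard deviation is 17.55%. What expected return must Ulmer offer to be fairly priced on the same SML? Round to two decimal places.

MRP = (10.07% − 5.70%) / (1.47 − 0.42) = 4.1619%
R_f = 5.70% − 0.42 × 4.1619% = 3.9520%
β_Ulmer = ρ·σ_i/σ_m = 0.515 × 41.25 / 17.55 = 1.2105
E(R_Ulmer) = R_f + β × MRP = 3.9520% + 1.2105 × 4.1619% = 8.99%

8.99%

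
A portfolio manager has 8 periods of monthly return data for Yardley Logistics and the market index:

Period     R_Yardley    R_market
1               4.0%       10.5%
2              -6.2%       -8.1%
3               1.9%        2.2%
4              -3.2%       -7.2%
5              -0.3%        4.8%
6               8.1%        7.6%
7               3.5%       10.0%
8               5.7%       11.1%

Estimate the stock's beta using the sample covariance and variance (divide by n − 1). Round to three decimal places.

Mean R_i = (4.0 − 6.2 + 1.9 − 3.2 − 0.3 + 8.1 + 3.5 + 5.7) / 8 = 1.6875%
Mean R_m = (10.5 − 8.1 + 2.2 − 7.2 + 4.8 + 7.6 + 10.0 + 11.1) / 8 = 3.8625%
Σ(R_i − R̄_i)(R_m − R̄_m) = 225.6863  ⇒  Cov = 225.6863 / 7 = 32.2409
Σ(R_m − R̄_m)² = 417.1988  ⇒  Var(R_m) = 417.1988 / 7 = 59.5998
β = Cov / Var(R_m) = 32.2409 / 59.5998 = 0.5410

0.541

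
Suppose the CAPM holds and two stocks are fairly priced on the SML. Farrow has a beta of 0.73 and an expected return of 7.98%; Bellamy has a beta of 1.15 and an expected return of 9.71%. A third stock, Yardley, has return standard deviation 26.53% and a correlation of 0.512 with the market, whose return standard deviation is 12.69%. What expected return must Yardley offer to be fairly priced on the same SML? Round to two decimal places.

MRP = (9.71% − 7.98%) / (1.15 − 0.73) = 4.1190%
R_f = 7.98% − 0.73 × 4.1190% = 4.9731%
β_Yardley = ρ·σ_i/σ_m = 0.512 × 26.53 / 12.69 = 1.0704
E(R_Yardley) = R_f + β × MRP = 4.9731% + 1.0704 × 4.1190% = 9.38%

9.38%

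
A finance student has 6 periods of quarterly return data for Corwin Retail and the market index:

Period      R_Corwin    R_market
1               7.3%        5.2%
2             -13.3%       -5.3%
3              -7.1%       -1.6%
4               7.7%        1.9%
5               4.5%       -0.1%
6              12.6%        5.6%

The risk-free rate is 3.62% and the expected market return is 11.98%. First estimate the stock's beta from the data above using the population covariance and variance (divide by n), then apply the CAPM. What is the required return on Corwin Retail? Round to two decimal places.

22.15%

Mean R_i = (7.3 − 13.3 − 7.1 + 7.7 + 4.5 + 12.6) / 6 = 1.9500%
Mean R_m = (5.2 − 5.3 − 1.6 + 1.9 − 0.1 + 5.6) / 6 = 0.9500%
Σ(R_i − R̄_i)(R_m − R̄_m) = 193.4350  ⇒  Cov = 193.4350 / 6 = 32.2392
Σ(R_m − R̄_m)² = 87.2550  ⇒  Var(R_m) = 87.2550 / 6 = 14.5425
β = Cov / Var(R_m) = 32.2392 / 14.5425 = 2.2169
MRP = 11.98% − 3.62% = 8.36%
E(R) = R_f + β × MRP = 3.62% + 2.2169 × 8.36% = 22.15%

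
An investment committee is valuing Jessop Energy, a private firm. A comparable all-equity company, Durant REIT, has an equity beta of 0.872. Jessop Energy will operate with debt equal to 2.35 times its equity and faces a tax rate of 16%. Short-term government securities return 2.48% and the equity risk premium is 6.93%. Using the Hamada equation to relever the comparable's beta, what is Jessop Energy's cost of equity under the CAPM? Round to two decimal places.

β_L = β_U × [1 + (1 − t)(D/E)] = 0.872 × [1 + (1 − 0.16) × 2.35]
    = 0.872 × [1 + 0.84 × 2.35] = 0.872 × 2.9740 = 2.5933
E(R) = R_f + β_L × MRP = 2.48% + 2.5933 × 6.93% = 20.45%

20.45%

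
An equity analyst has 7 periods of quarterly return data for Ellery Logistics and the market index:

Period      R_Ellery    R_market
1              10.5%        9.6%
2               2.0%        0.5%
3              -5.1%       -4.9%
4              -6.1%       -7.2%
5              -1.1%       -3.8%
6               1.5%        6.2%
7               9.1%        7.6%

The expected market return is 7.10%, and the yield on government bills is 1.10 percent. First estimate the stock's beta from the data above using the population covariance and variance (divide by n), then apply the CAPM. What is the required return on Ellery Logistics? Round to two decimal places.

Mean R_i = (10.5 + 2.0 − 5.1 − 6.1 − 1.1 + 1.5 + 9.1) / 7 = 1.5429%
Mean R_m = (9.6 + 0.5 − 4.9 − 7.2 − 3.8 + 6.2 + 7.6) / 7 = 1.1429%
Σ(R_i − R̄_i)(R_m − R̄_m) = 241.0071  ⇒  Cov = 241.0071 / 7 = 34.4296
Σ(R_m − R̄_m)² = 269.7571  ⇒  Var(R_m) = 269.7571 / 7 = 38.5367
β = Cov / Var(R_m) = 34.4296 / 38.5367 = 0.8934
MRP = 7.10% − 1.10% = 6.00%
E(R) = R_f + β × MRP = 1.10% + 0.8934 × 6.00% = 6.46%

6.46%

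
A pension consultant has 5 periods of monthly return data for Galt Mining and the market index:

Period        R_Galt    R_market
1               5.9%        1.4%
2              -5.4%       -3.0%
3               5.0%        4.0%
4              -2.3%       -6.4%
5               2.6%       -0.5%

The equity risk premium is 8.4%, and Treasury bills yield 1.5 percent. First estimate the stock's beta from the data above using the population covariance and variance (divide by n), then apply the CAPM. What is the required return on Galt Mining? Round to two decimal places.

Mean R_i = (5.9 − 5.4 + 5.0 − 2.3 + 2.6) / 5 = 1.1600%
Mean R_m = (1.4 − 3.0 + 4.0 − 6.4 − 0.5) / 5 = -0.9000%
Σ(R_i − R̄_i)(R_m − R̄_m) = 63.1000  ⇒  Cov = 63.1000 / 5 = 12.6200
Σ(R_m − R̄_m)² = 64.1200  ⇒  Var(R_m) = 64.1200 / 5 = 12.8240
β = Cov / Var(R_m) = 12.6200 / 12.8240 = 0.9841
E(R) = R_f + β × MRP = 1.5% + 0.9841 × 8.4% = 9.77%

9.77%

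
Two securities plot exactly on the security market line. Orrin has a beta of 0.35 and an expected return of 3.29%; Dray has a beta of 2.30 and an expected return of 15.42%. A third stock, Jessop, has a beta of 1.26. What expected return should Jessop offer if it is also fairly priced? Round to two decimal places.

MRP (SML slope) = (15.42% − 3.29%) / (2.30 − 0.35) = 12.13% / 1.95 = 6.2205%
R_f (intercept) = 3.29% − 0.35 × 6.2205% = 1.1128%
E(R_Jessop) = R_f + β × MRP = 1.1128% + 1.26 × 6.2205% = 8.95%

8.95%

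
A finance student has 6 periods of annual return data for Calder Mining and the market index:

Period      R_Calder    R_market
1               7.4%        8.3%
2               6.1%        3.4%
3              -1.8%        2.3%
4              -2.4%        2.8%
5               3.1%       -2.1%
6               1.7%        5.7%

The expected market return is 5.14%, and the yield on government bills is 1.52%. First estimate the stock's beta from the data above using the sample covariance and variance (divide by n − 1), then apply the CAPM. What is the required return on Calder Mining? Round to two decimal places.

3.09%

Mean R_i = (7.4 + 6.1 − 1.8 − 2.4 + 3.1 + 1.7) / 6 = 2.3500%
Mean R_m = (8.3 + 3.4 + 2.3 + 2.8 − 2.1 + 5.7) / 6 = 3.4000%
Σ(R_i − R̄_i)(R_m − R̄_m) = 26.5400  ⇒  Cov = 26.5400 / 5 = 5.3080
Σ(R_m − R̄_m)² = 61.1200  ⇒  Var(R_m) = 61.1200 / 5 = 12.2240
β = Cov / Var(R_m) = 5.3080 / 12.2240 = 0.4342
MRP = 5.14% − 1.52% = 3.62%
E(R) = R_f + β × MRP = 1.52% + 0.4342 × 3.62% = 3.09%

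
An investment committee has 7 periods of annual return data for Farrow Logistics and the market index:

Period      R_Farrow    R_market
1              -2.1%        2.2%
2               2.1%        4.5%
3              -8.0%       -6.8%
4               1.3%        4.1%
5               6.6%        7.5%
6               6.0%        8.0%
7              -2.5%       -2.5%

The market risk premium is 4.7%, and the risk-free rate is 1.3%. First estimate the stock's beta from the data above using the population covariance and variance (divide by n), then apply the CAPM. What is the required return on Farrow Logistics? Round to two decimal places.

5.64%

Mean R_i = (-2.1 + 2.1 − 8.0 + 1.3 + 6.6 + 6.0 − 2.5) / 7 = 0.4857%
Mean R_m = (2.2 + 4.5 − 6.8 + 4.1 + 7.5 + 8.0 − 2.5) / 7 = 2.4286%
Σ(R_i − R̄_i)(R_m − R̄_m) = 160.0529  ⇒  Cov = 160.0529 / 7 = 22.8647
Σ(R_m − R̄_m)² = 173.3543  ⇒  Var(R_m) = 173.3543 / 7 = 24.7649
β = Cov / Var(R_m) = 22.8647 / 24.7649 = 0.9233
E(R) = R_f + β × MRP = 1.3% + 0.9233 × 4.7% = 5.64%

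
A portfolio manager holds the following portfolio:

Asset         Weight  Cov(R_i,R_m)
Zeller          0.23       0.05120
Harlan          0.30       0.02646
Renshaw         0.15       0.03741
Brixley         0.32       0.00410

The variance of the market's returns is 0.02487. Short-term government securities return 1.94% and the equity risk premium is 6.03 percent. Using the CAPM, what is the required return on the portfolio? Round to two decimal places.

β_Zeller = 0.05120 / 0.02487 = 2.0587
β_Harlan = 0.02646 / 0.02487 = 1.0639
β_Renshaw = 0.03741 / 0.02487 = 1.5042
β_Brixley = 0.00410 / 0.02487 = 0.1649
β_P = Σ w_i β_i = 0.23×2.0587 + 0.30×1.0639 + 0.15×1.5042 + 0.32×0.1649 = 1.0711
E(R_P) = R_f + β_P × MRP = 1.94% + 1.0711 × 6.03% = 8.40%

8.40%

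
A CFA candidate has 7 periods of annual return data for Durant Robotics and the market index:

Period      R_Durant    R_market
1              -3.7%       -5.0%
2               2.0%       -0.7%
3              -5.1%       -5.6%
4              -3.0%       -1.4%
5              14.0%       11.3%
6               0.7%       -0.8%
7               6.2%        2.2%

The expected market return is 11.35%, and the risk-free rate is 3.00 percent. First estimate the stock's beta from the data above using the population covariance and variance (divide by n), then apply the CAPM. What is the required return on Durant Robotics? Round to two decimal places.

12.62%

Mean R_i = (-3.7 + 2.0 − 5.1 − 3.0 + 14.0 + 0.7 + 6.2) / 7 = 1.5857%
Mean R_m = (-5.0 − 0.7 − 5.6 − 1.4 + 11.3 − 0.8 + 2.2) / 7 = 0.0000%
Σ(R_i − R̄_i)(R_m − R̄_m) = 221.1400  ⇒  Cov = 221.1400 / 7 = 31.5914
Σ(R_m − R̄_m)² = 191.9800  ⇒  Var(R_m) = 191.9800 / 7 = 27.4257
β = Cov / Var(R_m) = 31.5914 / 27.4257 = 1.1519
MRP = 11.35% − 3.00% = 8.35%
E(R) = R_f + β × MRP = 3.00% + 1.1519 × 8.35% = 12.62%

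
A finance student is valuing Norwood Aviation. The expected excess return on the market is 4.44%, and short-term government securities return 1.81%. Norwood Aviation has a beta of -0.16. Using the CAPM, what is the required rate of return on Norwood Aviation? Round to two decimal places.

E(R) = R_f + β × MRP = 1.81% + -0.16 × 4.44% = 1.10%

1.10%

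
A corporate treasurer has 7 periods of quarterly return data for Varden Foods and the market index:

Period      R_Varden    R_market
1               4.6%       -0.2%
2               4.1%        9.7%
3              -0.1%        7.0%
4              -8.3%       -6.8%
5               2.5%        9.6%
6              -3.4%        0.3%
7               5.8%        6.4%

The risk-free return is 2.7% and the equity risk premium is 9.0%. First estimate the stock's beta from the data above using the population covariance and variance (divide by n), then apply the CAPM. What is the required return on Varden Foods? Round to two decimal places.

Mean R_i = (4.6 + 4.1 − 0.1 − 8.3 + 2.5 − 3.4 + 5.8) / 7 = 0.7429%
Mean R_m = (-0.2 + 9.7 + 7.0 − 6.8 + 9.6 + 0.3 + 6.4) / 7 = 3.7143%
Σ(R_i − R̄_i)(R_m − R̄_m) = 135.3757  ⇒  Cov = 135.3757 / 7 = 19.3394
Σ(R_m − R̄_m)² = 226.0086  ⇒  Var(R_m) = 226.0086 / 7 = 32.2869
β = Cov / Var(R_m) = 19.3394 / 32.2869 = 0.5990
E(R) = R_f + β × MRP = 2.7% + 0.5990 × 9.0% = 8.09%

8.09%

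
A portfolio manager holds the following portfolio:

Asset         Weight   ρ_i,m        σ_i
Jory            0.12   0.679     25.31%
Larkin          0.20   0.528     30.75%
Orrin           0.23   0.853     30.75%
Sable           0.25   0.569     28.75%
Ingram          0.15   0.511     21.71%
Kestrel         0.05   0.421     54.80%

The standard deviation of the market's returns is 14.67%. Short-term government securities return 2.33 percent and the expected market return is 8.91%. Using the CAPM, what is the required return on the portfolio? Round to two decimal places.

10.52%

β_Jory = 0.679 × 25.31% / 14.67% = 1.1715
β_Larkin = 0.528 × 30.75% / 14.67% = 1.1067
β_Orrin = 0.853 × 30.75% / 14.67% = 1.7880
β_Sable = 0.569 × 28.75% / 14.67% = 1.1151
β_Ingram = 0.511 × 21.71% / 14.67% = 0.7562
β_Kestrel = 0.421 × 54.80% / 14.67% = 1.5727
β_P = Σ w_i β_i = 0.12×1.1715 + 0.20×1.1067 + 0.23×1.7880 + 0.25×1.1151 + 0.15×0.7562 + 0.05×1.5727 = 1.2440
MRP = 8.91% − 2.33% = 6.58%
E(R_P) = R_f + β_P × MRP = 2.33% + 1.2440 × 6.58% = 10.52%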